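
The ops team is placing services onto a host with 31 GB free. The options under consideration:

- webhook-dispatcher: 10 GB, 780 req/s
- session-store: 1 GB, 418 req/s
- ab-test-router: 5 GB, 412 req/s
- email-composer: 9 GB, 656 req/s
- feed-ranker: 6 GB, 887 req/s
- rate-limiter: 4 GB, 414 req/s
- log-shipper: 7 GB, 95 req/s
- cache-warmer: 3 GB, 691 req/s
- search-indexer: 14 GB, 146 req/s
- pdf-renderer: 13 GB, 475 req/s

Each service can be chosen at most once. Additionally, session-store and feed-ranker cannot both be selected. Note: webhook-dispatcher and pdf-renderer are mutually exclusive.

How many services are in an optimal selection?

5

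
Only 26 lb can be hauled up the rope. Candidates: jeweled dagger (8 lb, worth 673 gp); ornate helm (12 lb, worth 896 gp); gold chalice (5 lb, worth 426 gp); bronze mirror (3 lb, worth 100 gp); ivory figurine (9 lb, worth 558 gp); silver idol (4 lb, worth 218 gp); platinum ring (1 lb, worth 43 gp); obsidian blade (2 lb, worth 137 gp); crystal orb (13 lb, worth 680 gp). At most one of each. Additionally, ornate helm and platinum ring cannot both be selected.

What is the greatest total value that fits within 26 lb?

1995

By value per lb: gold chalice 85.20, jeweled dagger 84.12, ornate helm 74.67, obsidian blade 68.50 lead.
Best packing: jeweled dagger + ornate helm + gold chalice — 25 lb, 1995 total.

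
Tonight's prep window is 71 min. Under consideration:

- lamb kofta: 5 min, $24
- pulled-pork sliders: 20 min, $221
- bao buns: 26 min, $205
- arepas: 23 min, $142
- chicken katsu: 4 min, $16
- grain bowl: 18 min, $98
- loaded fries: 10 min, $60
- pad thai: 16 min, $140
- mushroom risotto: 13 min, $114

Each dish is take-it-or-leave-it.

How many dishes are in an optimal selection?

Optimal total is 606.
For example lamb kofta + pulled-pork sliders + bao buns + chicken katsu + pad thai achieves it, using 71 min.
Every optimal selection uses 5 dishes.

5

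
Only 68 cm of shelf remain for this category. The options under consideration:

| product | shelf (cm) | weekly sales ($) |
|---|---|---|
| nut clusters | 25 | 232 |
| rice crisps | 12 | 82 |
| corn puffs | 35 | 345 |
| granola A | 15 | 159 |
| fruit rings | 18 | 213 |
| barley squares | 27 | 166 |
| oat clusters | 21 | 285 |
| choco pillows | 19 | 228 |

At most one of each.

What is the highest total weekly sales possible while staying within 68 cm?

A density-first pass picks fruit rings + oat clusters + choco pillows — 726 at 58 cm.
Dropping fruit rings frees 18 cm; slotting in rice crisps + granola A (27 cm) lifts the total to 754 at 67 cm.
No other feasible combination exceeds 754.

754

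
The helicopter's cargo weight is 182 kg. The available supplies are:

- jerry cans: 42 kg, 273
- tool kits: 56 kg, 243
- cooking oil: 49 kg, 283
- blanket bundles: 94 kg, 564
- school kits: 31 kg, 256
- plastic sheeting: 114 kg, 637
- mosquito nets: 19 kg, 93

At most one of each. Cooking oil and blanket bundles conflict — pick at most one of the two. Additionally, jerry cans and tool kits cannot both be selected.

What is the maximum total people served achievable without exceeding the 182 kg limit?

Taking jerry cans + blanket bundles + school kits: 167 kg used, 1093 in people served.
Next best is tool kits + blanket bundles + school kits at 1063 (181 kg) — short by 30.

1093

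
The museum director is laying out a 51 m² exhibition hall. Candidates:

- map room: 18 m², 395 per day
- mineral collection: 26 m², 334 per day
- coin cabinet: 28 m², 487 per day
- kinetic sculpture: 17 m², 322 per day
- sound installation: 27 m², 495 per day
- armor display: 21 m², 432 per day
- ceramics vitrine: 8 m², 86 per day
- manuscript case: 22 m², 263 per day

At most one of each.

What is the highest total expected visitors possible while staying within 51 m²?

A density-first pass picks map room + armor display + ceramics vitrine — 913 at 47 m².
Replace map room and ceramics vitrine with sound installation: the trade gains 14 net, giving 927 at 48 m².

927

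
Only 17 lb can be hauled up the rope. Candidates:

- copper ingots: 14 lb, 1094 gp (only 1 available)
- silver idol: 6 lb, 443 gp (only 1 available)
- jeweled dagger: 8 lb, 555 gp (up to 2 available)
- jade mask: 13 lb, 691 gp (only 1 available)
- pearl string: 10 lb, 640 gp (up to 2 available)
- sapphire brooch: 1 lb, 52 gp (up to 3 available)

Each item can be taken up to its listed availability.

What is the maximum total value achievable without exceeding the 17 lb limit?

1250

Ranking by ratio (value/lb): copper ingots 78.14, silver idol 73.83, jeweled dagger 69.38, pearl string 64.00.
The ratio ordering already packs tightly: copper ingots + 3×sapphire brooch, 17 lb, 1250.
Nothing else within 17 lb beats 1250.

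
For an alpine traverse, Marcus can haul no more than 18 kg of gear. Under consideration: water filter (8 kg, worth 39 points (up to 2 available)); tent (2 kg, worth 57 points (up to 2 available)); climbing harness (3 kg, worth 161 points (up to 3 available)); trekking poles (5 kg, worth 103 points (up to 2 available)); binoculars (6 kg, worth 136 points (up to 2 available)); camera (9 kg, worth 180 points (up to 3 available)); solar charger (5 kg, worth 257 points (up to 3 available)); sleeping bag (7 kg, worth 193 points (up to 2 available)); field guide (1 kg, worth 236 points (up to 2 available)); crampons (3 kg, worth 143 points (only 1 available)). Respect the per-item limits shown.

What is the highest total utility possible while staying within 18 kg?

By utility per kg: field guide 236.00, climbing harness 53.67, solar charger 51.40, crampons 47.67 lead.
Taking the top-ratio items first gives tent + 3×climbing harness + solar charger + 2×field guide for 1269 (18 kg).
Dropping tent and climbing harness frees 5 kg; slotting in solar charger (5 kg) lifts the total to 1308 at 18 kg.
That's the maximum — no swap from here does better than 1308.

1308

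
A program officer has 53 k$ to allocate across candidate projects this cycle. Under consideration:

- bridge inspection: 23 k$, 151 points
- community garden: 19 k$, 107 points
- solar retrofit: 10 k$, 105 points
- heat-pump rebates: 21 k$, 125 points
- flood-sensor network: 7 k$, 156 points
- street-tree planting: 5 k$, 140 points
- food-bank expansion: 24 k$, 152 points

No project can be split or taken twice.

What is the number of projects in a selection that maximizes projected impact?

4

The maximum projected impact within 53 k$ is 553.
One optimal bundle: solar retrofit + flood-sensor network + street-tree planting + food-bank expansion (46 k$).
Every optimal selection uses 4 projects.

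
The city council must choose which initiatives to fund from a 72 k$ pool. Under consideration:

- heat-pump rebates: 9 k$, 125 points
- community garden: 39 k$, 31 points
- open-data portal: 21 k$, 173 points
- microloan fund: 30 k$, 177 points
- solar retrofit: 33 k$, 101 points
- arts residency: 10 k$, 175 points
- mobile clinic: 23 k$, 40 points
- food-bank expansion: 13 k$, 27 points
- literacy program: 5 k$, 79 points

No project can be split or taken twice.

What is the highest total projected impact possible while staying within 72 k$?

650

Greedy by ratio would take heat-pump rebates + open-data portal + arts residency + food-bank expansion + literacy program: 58 k$ used, total 579.
The 18 k$ tied up in food-bank expansion and literacy program is better spent on microloan fund — total rises to 650 (70 k$).
Runner-up open-data portal + microloan fund + arts residency + literacy program tops out at 604.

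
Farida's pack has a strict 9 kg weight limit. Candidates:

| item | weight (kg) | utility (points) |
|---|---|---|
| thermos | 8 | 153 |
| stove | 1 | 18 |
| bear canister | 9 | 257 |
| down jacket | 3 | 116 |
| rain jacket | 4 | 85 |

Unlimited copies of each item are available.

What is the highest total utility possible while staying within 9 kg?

The ratio ordering already packs tightly: 3×down jacket, 9 kg, 348.
Every other selection either busts 9 kg or fails to beat 348.

348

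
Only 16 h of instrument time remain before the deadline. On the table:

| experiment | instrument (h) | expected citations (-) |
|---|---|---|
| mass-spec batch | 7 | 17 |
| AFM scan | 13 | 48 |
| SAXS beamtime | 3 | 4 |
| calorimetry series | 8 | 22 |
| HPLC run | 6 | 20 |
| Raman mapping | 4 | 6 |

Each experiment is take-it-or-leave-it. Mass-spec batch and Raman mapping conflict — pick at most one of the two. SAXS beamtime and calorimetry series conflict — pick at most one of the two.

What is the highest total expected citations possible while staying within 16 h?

52

The ratio ordering already packs tightly: AFM scan + SAXS beamtime, 16 h, 52.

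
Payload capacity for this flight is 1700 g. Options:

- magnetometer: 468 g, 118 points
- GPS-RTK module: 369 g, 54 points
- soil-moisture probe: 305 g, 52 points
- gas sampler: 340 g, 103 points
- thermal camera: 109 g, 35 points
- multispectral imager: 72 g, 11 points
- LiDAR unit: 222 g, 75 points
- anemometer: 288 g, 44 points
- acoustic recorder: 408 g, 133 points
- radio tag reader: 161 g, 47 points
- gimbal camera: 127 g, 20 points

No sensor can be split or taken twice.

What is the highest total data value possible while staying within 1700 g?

487

Greedy by ratio would take soil-moisture probe + gas sampler + thermal camera + LiDAR unit + acoustic recorder + radio tag reader + gimbal camera: 1672 g used, total 465.
Reworking the packing: magnetometer + gas sampler + multispectral imager + LiDAR unit + acoustic recorder + radio tag reader uses 1671 g and improves the total to 487.
No other feasible combination exceeds 487.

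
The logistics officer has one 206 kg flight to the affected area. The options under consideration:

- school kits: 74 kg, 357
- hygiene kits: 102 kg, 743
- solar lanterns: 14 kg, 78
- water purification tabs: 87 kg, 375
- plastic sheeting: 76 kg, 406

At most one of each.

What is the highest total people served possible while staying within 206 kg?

1227

Hygiene kits + solar lanterns + plastic sheeting uses 192 of the 206 kg and totals 1227.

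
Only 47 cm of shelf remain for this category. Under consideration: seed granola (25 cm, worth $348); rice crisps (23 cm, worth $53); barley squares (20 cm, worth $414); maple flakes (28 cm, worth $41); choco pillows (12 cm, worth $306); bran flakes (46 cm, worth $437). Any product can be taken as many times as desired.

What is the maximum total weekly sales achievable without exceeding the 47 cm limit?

Taking the top-ratio products first gives 3×choco pillows for 918 (36 cm).
Dropping choco pillows frees 12 cm; slotting in barley squares (20 cm) lifts the total to 1026 at 44 cm.
That's the maximum — no swap from here does better than 1026.

1026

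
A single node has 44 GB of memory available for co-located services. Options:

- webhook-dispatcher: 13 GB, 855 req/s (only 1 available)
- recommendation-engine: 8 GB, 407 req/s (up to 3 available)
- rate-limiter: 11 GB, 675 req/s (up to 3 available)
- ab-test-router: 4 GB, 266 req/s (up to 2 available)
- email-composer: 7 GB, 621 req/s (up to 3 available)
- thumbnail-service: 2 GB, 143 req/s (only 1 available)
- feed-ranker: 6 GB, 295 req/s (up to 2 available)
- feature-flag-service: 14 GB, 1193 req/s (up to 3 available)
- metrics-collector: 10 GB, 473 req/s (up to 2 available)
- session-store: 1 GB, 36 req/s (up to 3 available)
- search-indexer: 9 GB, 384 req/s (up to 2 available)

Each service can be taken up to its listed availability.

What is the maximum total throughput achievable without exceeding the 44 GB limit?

Density check — email-composer 88.71, feature-flag-service 85.21, thumbnail-service 71.50, ab-test-router 66.50 are the best per GB.
Greedy by ratio would take ab-test-router + 3×email-composer + thumbnail-service + feature-flag-service + 3×session-store: 44 GB used, total 3573.
Replace ab-test-router and email-composer and 3×session-store with feature-flag-service: the trade gains 198 net, giving 3771 at 44 GB.

3771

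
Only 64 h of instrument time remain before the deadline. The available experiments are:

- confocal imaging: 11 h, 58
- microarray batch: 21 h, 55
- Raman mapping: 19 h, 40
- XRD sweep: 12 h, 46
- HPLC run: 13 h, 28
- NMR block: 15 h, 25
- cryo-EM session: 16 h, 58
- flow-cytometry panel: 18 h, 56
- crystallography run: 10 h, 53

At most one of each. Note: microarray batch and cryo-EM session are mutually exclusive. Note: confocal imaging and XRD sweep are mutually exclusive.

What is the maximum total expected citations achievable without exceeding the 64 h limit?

Density check — crystallography run 5.30, confocal imaging 5.27, XRD sweep 3.83, cryo-EM session 3.62 are the best per h.
Taking confocal imaging + cryo-EM session + flow-cytometry panel + crystallography run: 55 h used, 225 in expected citations.
Nothing else feasible within 64 h beats 225.

225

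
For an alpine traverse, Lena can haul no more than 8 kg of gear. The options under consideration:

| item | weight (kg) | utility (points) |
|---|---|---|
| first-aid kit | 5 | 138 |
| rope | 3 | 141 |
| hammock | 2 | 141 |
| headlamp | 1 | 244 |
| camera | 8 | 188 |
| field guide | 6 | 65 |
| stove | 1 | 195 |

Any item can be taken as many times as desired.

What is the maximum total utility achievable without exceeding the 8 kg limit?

1952

By utility per kg: headlamp 244.00, stove 195.00, hammock 70.50 lead.
8×headlamp uses 8 of the 8 kg and totals 1952.
That's the maximum — no swap from here does better than 1952.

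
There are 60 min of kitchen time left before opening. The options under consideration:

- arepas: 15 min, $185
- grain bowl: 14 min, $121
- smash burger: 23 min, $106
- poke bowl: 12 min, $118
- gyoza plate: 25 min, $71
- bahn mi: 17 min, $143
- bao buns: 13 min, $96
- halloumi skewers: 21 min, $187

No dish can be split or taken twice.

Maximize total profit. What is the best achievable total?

567

Density check — arepas 12.33, poke bowl 9.83, halloumi skewers 8.90 are the best per min.
Taking the top-ratio dishes first gives arepas + poke bowl + halloumi skewers for 490 (48 min).
Replace halloumi skewers with grain bowl + bahn mi: the trade gains 77 net, giving 567 at 58 min.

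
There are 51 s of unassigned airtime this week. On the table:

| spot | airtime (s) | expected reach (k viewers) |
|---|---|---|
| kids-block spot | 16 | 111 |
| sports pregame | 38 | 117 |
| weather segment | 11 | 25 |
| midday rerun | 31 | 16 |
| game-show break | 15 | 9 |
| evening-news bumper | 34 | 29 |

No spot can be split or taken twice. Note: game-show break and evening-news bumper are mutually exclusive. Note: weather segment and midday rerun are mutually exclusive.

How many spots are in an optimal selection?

3

Optimal total is 145.
kids-block spot + weather segment + game-show break hits 145 at 42 s.
Any selection reaching 145 contains exactly 3 spots.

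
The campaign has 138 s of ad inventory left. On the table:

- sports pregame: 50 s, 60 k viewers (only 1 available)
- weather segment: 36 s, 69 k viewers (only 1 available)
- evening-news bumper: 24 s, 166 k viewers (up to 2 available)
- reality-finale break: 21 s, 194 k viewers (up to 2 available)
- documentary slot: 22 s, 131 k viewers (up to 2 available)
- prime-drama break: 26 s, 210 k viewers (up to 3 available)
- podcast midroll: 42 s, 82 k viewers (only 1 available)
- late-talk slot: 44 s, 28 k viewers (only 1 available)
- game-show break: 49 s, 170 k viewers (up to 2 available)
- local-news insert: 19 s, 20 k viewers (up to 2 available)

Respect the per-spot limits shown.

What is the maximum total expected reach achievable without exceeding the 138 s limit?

Greedy by ratio would take 2×reality-finale break + 3×prime-drama break: 120 s used, total 1018.
Replace prime-drama break with 2×documentary slot: the trade gains 52 net, giving 1070 at 138 s.

1070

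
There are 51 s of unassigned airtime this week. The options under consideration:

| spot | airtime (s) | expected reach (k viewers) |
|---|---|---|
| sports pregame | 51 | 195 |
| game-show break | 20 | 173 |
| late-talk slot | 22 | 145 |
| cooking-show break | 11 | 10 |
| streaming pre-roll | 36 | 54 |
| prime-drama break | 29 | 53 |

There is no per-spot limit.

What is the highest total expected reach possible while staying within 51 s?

By expected reach per s: game-show break 8.65, late-talk slot 6.59, sports pregame 3.82, prime-drama break 1.83 lead.
Best packing: 2×game-show break + cooking-show break — 51 s, 356 total.
Nothing else within 51 s beats 356.

356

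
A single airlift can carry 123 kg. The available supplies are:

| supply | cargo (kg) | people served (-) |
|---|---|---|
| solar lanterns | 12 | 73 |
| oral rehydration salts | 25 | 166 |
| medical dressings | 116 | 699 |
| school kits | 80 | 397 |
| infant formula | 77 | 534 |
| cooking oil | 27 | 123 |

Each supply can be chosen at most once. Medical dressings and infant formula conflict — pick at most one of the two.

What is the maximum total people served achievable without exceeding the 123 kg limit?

773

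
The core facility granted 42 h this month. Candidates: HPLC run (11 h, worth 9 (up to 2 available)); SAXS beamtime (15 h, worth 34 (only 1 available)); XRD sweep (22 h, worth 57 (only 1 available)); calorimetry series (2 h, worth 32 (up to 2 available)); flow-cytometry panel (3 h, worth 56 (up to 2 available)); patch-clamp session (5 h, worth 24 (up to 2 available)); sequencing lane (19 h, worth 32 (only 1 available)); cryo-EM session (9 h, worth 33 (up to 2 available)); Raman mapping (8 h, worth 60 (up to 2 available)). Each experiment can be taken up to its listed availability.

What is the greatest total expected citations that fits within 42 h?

353

Density check — flow-cytometry panel 18.67, calorimetry series 16.00, Raman mapping 7.50, patch-clamp session 4.80 are the best per h.
The ratio heuristic lands on 2×calorimetry series + 2×flow-cytometry panel + 2×patch-clamp session + 2×Raman mapping (344) but leaves 6 h idle.
Replace patch-clamp session with cryo-EM session: the trade gains 9 net, giving 353 at 40 h.
Nothing else within 42 h beats 353.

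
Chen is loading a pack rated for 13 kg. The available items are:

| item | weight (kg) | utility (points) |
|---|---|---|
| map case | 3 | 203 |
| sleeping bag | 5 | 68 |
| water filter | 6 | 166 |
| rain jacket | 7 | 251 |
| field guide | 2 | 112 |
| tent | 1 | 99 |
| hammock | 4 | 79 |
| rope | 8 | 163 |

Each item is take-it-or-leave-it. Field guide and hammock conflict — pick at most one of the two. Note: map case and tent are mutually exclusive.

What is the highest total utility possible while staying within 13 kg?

566

Map case + rain jacket + field guide uses 12 of the 13 kg and totals 566.
The closest alternative, map case + water filter + field guide, reaches only 481.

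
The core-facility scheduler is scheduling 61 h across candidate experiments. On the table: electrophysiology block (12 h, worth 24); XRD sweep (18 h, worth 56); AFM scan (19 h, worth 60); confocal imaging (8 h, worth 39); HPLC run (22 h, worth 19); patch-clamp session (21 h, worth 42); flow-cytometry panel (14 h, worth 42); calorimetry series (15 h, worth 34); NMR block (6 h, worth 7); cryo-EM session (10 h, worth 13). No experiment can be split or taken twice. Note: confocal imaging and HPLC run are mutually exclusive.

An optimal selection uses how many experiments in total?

The maximum expected citations within 61 h is 197.
One optimal bundle: XRD sweep + AFM scan + confocal imaging + flow-cytometry panel (59 h).
Any selection reaching 197 contains exactly 4 experiments.

4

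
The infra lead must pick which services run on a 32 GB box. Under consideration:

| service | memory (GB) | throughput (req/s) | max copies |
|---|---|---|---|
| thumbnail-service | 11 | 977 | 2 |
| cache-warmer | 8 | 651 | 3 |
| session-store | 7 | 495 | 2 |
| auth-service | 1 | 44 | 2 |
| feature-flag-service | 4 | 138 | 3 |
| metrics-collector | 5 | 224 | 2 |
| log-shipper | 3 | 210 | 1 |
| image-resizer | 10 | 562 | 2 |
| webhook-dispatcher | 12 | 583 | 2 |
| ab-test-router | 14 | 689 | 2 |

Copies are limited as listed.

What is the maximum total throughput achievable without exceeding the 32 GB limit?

Density check — thumbnail-service 88.82, cache-warmer 81.38, session-store 70.71, log-shipper 70.00 are the best per GB.
Taking 2×thumbnail-service + cache-warmer + 2×auth-service: 32 GB used, 2693 in throughput.
No other feasible combination exceeds 2693.

2693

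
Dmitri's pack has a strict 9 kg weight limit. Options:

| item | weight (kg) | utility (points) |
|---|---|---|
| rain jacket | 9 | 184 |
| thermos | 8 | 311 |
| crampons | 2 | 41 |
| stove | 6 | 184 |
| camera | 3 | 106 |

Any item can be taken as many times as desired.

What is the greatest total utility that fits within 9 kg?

318

Taking the top-ratio items first gives thermos for 311 (8 kg).
Replace thermos with 3×camera: the trade gains 7 net, giving 318 at 9 kg.
Every other selection either busts 9 kg or fails to beat 318.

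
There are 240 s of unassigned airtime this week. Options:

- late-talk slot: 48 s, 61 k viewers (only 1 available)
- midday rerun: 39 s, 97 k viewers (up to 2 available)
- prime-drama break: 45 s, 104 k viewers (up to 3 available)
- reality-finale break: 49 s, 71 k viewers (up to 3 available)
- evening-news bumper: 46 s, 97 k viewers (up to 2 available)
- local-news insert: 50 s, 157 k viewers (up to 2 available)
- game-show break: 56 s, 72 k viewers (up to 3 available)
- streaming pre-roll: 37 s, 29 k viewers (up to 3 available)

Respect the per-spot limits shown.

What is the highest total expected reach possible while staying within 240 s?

By expected reach per s: local-news insert 3.14, midday rerun 2.49, prime-drama break 2.31, evening-news bumper 2.11 lead.
A density-first pass picks 2×midday rerun + prime-drama break + 2×local-news insert — 612 at 223 s.
Replace 2×midday rerun with 2×prime-drama break: the trade gains 14 net, giving 626 at 235 s.
That's the maximum — no swap from here does better than 626.

626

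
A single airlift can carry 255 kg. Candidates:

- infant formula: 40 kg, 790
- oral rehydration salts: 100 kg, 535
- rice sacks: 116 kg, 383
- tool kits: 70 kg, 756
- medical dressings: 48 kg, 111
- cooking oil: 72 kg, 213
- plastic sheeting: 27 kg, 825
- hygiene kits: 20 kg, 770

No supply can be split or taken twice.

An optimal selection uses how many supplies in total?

5

The maximum people served within 255 kg is 3354.
infant formula + tool kits + cooking oil + plastic sheeting + hygiene kits hits 3354 at 229 kg.
All optima have 5 supplies.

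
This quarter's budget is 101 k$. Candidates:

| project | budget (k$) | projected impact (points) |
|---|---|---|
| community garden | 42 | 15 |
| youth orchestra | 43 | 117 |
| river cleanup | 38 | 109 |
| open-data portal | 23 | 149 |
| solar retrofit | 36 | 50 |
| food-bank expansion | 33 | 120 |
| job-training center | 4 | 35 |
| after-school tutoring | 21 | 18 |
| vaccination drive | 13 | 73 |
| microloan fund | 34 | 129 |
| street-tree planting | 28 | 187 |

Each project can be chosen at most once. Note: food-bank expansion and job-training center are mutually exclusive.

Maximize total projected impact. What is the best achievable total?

538

Best packing: open-data portal + vaccination drive + microloan fund + street-tree planting — 98 k$, 538 total.
That's the maximum — no feasible swap from here does better than 538.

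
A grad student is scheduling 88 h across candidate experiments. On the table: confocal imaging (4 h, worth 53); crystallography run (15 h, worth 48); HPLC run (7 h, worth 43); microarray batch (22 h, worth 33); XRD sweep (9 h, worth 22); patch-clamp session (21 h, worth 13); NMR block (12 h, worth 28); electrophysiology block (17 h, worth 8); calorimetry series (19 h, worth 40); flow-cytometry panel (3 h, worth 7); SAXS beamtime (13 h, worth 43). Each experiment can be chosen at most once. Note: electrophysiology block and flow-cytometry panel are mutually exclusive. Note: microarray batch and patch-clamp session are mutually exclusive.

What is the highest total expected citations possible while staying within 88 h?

Taking confocal imaging + crystallography run + HPLC run + XRD sweep + NMR block + calorimetry series + flow-cytometry panel + SAXS beamtime: 82 h used, 284 in expected citations.
That's the maximum — no feasible swap from here does better than 284.

284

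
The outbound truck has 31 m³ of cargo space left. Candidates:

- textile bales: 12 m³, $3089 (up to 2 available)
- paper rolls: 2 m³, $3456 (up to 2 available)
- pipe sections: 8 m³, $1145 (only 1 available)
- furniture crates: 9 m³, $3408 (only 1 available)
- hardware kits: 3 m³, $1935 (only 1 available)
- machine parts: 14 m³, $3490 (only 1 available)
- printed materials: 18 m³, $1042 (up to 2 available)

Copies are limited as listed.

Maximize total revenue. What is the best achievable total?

15745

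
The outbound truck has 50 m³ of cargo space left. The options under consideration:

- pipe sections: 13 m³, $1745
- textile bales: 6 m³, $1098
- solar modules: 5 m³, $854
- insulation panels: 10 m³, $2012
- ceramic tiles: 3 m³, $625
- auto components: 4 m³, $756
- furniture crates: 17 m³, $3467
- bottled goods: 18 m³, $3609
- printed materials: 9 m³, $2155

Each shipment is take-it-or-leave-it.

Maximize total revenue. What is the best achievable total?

By revenue per m³: printed materials 239.44, ceramic tiles 208.33, furniture crates 203.94 lead.
Greedy by ratio would take textile bales + insulation panels + ceramic tiles + auto components + furniture crates + printed materials: 49 m³ used, total 10113.
Dropping insulation panels and ceramic tiles and auto components frees 17 m³; slotting in bottled goods (18 m³) lifts the total to 10329 at 50 m³.

10329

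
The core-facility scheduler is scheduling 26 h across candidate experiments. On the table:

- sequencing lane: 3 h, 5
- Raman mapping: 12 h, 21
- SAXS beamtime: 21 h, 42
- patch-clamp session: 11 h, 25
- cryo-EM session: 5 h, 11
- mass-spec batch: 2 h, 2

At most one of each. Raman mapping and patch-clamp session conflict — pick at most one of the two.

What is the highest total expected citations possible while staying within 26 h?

Taking the top-ratio experiments first gives sequencing lane + patch-clamp session + cryo-EM session + mass-spec batch for 43 (21 h).
Replace sequencing lane and patch-clamp session and mass-spec batch with SAXS beamtime: the trade gains 10 net, giving 53 at 26 h.

53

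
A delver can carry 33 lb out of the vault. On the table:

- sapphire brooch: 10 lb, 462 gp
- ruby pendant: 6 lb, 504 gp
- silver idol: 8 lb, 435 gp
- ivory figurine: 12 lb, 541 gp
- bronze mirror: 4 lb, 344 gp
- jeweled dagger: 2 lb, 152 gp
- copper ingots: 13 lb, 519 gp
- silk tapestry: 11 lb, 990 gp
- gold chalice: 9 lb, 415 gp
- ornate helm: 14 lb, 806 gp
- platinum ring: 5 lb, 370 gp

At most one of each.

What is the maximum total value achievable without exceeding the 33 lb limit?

Greedy by ratio would take ruby pendant + bronze mirror + jeweled dagger + silk tapestry + platinum ring: 28 lb used, total 2360.
Dropping platinum ring frees 5 lb; slotting in sapphire brooch (10 lb) lifts the total to 2452 at 33 lb.
No other feasible combination exceeds 2452.

2452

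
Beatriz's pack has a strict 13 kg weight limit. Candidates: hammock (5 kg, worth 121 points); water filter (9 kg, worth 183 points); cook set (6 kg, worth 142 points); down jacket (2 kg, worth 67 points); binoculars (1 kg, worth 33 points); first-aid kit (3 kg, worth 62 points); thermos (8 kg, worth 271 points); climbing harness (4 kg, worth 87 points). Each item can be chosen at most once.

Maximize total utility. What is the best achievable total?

400

Greedy by ratio would take down jacket + binoculars + thermos: 11 kg used, total 371.
The 1 kg tied up in binoculars is better spent on first-aid kit — total rises to 400 (13 kg).
An exhaustive check of the 256 subsets confirms 400.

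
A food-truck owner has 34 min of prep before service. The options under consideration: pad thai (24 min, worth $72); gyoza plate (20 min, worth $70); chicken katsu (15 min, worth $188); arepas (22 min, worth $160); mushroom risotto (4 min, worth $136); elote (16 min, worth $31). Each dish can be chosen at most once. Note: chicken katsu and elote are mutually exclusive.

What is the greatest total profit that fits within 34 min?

324

By profit per min: mushroom risotto 34.00, chicken katsu 12.53, arepas 7.27, gyoza plate 3.50 lead.
Taking chicken katsu + mushroom risotto: 19 min used, 324 in profit.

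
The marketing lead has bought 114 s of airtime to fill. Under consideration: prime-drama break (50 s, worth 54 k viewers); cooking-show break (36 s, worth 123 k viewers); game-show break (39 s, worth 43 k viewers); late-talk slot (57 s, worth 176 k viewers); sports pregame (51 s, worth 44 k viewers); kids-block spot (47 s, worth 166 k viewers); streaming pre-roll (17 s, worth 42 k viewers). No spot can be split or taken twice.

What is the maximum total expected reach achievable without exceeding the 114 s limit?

Greedy by ratio would take cooking-show break + kids-block spot + streaming pre-roll: 100 s used, total 331.
Replace cooking-show break and streaming pre-roll with late-talk slot: the trade gains 11 net, giving 342 at 104 s.
Next best is cooking-show break + late-talk slot + streaming pre-roll at 341 (110 s) — short by 1.

342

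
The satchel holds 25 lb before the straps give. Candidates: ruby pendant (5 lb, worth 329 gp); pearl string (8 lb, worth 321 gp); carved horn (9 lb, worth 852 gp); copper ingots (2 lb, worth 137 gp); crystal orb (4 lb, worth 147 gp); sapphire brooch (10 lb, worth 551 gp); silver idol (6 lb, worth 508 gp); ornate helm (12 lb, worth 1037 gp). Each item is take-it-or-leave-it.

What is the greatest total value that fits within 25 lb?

Density check — carved horn 94.67, ornate helm 86.42, silver idol 84.67, copper ingots 68.50 are the best per lb.
A density-first pass picks carved horn + copper ingots + ornate helm — 2026 at 23 lb.
The 2 lb tied up in copper ingots is better spent on crystal orb — total rises to 2036 (25 lb).

2036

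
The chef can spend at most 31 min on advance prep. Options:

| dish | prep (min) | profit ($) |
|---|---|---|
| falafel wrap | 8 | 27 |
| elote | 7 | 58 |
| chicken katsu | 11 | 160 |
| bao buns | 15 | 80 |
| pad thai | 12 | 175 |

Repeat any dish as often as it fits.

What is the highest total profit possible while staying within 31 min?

The ratio ordering already packs tightly: elote + 2×pad thai, 31 min, 408.
That's the maximum — no swap from here does better than 408.

408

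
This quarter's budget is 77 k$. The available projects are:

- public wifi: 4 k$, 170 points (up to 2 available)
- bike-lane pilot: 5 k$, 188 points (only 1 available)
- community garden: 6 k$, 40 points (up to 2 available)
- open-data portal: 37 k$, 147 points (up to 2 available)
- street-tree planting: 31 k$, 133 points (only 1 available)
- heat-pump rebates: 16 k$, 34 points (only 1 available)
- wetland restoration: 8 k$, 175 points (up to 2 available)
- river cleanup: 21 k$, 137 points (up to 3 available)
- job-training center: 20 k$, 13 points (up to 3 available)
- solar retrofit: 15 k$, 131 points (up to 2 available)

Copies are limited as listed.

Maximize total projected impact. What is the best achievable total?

1226

Density check — public wifi 42.50, bike-lane pilot 37.60, wetland restoration 21.88 are the best per k$.
Filling by ratio: 2×public wifi + bike-lane pilot + 2×community garden + 2×wetland restoration + 2×solar retrofit for 1220, with 6 k$ left unused.
The 15 k$ tied up in solar retrofit is better spent on river cleanup — total rises to 1226 (77 k$).
That's the maximum — no swap from here does better than 1226.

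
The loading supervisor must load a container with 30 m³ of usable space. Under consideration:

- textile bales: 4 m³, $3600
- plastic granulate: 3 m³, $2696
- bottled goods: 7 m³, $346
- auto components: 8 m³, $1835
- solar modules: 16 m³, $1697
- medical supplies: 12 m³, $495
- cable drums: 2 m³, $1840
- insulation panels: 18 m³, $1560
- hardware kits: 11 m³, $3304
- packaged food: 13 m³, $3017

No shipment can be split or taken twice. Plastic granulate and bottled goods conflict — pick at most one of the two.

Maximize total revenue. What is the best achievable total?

The ratio ordering already packs tightly: textile bales + plastic granulate + auto components + cable drums + hardware kits, 28 m³, 13275.
The spare 2 m³ is too small for any remaining shipment, and no feasible exchange beats 13275.

13275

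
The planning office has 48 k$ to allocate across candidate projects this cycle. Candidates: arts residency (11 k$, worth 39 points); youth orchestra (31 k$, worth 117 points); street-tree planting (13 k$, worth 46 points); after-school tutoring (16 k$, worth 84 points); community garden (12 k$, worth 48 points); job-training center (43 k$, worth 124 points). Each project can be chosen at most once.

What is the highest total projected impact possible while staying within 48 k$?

201

By projected impact per k$: after-school tutoring 5.25, community garden 4.00, youth orchestra 3.77 lead.
Taking the top-ratio projects first gives arts residency + after-school tutoring + community garden for 171 (39 k$).
Dropping arts residency and community garden frees 23 k$; slotting in youth orchestra (31 k$) lifts the total to 201 at 47 k$.
Nothing else within 48 k$ beats 201.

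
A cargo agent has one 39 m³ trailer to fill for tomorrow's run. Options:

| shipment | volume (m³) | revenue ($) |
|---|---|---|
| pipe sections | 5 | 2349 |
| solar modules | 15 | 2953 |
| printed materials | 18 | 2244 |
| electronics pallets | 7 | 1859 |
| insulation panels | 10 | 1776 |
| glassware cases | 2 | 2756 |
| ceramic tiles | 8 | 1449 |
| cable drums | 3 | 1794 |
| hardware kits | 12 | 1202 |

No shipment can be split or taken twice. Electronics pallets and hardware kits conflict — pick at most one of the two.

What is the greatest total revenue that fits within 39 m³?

11983

Density check — glassware cases 1378.00, cable drums 598.00, pipe sections 469.80, electronics pallets 265.57 are the best per m³.
Taking the top-ratio shipments first gives pipe sections + solar modules + electronics pallets + glassware cases + cable drums for 11711 (32 m³).
Replace solar modules with insulation panels + ceramic tiles: the trade gains 272 net, giving 11983 at 35 m³.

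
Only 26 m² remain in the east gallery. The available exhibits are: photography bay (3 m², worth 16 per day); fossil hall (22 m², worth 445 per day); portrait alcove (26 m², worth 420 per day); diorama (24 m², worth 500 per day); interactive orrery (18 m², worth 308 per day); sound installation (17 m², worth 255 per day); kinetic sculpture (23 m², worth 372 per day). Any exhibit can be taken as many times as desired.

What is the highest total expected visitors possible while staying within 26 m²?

500

Density check — diorama 20.83, fossil hall 20.23, interactive orrery 17.11, kinetic sculpture 16.17 are the best per m².
Best packing: diorama — 24 m², 500 total.
Nothing else within 26 m² beats 500.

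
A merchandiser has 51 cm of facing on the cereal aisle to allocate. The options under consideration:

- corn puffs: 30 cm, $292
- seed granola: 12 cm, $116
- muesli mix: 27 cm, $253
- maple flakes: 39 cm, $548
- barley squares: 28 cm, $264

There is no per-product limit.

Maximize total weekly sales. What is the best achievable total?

The ratio ordering already packs tightly: seed granola + maple flakes, 51 cm, 664.

664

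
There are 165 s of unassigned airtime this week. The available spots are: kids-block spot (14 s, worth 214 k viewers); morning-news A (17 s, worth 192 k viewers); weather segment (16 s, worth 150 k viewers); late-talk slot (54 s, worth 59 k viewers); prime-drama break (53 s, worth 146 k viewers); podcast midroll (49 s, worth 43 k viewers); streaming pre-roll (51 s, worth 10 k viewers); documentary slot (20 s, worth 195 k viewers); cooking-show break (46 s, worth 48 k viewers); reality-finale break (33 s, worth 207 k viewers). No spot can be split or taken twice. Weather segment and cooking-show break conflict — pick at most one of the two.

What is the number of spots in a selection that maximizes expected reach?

6

Best achievable expected reach is 1104.
One optimal bundle: kids-block spot + morning-news A + weather segment + prime-drama break + documentary slot + reality-finale break (153 s).
Every optimal selection uses 6 spots.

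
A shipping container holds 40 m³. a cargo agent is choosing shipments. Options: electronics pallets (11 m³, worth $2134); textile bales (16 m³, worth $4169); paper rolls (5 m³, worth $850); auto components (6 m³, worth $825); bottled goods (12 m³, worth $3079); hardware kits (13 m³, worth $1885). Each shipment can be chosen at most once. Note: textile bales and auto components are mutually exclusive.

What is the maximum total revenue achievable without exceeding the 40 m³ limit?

9382

By revenue per m³: textile bales 260.56, bottled goods 256.58, electronics pallets 194.00, paper rolls 170.00 lead.
Best packing: electronics pallets + textile bales + bottled goods — 39 m³, 9382 total.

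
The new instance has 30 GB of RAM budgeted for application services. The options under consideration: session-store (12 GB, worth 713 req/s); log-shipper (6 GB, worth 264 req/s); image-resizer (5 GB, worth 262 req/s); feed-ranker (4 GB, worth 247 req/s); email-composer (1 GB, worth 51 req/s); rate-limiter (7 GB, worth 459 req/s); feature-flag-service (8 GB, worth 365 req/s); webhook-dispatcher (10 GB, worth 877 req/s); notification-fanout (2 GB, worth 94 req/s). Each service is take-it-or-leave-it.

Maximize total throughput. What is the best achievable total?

Ranking by ratio (throughput/GB): webhook-dispatcher 87.70, rate-limiter 65.57, feed-ranker 61.75.
Filling by ratio: image-resizer + feed-ranker + email-composer + rate-limiter + webhook-dispatcher + notification-fanout for 1990, with 1 GB left unused.
The 11 GB tied up in image-resizer and feed-ranker and notification-fanout is better spent on session-store — total rises to 2100 (30 GB).

2100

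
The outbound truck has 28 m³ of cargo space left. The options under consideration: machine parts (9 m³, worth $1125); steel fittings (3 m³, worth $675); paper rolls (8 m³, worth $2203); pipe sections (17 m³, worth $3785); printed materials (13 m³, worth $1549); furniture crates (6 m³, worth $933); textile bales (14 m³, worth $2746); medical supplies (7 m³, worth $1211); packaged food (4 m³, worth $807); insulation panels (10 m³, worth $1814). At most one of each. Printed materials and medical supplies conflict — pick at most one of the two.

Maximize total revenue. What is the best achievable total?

6663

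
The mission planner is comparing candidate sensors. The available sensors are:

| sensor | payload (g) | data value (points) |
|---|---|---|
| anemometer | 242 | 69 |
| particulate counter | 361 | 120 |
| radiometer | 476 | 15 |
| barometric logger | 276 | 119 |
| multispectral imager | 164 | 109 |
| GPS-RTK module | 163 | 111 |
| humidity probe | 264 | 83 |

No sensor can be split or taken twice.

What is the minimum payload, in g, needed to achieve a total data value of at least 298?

Look for the lowest-payload combination reaching 298.
multispectral imager + GPS-RTK module + humidity probe: 303 data value at 591 g.
No combination under 591 g hits 298.

591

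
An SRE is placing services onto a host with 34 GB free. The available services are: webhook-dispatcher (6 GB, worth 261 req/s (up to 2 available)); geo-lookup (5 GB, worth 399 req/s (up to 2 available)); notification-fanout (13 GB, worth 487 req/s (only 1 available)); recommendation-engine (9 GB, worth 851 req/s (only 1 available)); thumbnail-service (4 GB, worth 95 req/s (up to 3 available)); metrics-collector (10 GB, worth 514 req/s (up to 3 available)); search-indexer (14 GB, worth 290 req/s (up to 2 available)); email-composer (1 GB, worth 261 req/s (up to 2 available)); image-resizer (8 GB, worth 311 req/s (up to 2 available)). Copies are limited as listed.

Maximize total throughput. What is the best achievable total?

Density check — email-composer 261.00, recommendation-engine 94.56, geo-lookup 79.80, metrics-collector 51.40 are the best per GB.
Greedy by ratio would take 2×geo-lookup + recommendation-engine + metrics-collector + 2×email-composer: 31 GB used, total 2685.
Replace metrics-collector with 2×webhook-dispatcher: the trade gains 8 net, giving 2693 at 33 GB.
No other feasible combination exceeds 2693.

2693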